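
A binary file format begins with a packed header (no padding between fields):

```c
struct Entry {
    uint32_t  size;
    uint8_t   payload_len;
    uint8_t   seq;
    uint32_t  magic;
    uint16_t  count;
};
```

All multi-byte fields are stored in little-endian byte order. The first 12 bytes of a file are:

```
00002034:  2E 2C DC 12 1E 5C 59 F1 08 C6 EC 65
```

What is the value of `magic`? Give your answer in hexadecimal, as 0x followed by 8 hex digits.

`magic` follows `size` (4 B), `payload_len` (1 B), `seq` (1 B), so it starts at offset 4 + 1 + 1 = 6 and occupies 4 bytes.
Bytes at offsets 6..9: 59 F1 08 C6.
Little-endian stores the least-significant byte at the lowest address.
Reassemble most-significant byte first: C6 08 F1 59 → 0xC608F159.

0xC608F159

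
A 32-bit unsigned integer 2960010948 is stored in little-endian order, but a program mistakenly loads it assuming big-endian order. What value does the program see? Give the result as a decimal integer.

3291377328

2960010948 in 32-bit hexadecimal is 0xB06E2EC4.
Stored little-endian, the bytes at ascending addresses are C4 2E 6E B0.
Read back as big-endian, the last byte is least significant, giving 0xC42E6EB0.
0xC42E6EB0 = 3291377328.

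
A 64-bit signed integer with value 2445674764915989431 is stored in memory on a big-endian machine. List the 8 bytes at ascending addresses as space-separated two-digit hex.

21 F0 C8 3D AE F4 5B B7

2445674764915989431 in hexadecimal, padded to 64 bits, is 0x21F0C83DAEF45BB7.
Split into bytes (most-significant first): 21 F0 C8 3D AE F4 5B B7.
In big-endian order the high byte comes first in memory.
So the memory order matches the most-significant-first order: 21 F0 C8 3D AE F4 5B B7.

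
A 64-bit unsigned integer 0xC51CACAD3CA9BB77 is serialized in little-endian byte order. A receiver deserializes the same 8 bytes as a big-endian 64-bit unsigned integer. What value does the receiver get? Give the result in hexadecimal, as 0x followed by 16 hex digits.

0x77BBA93CADAC1CC5

Stored little-endian, the bytes at ascending addresses are 77 BB A9 3C AD AC 1C C5.
Read back as big-endian, the last byte is least significant, giving 0x77BBA93CADAC1CC5.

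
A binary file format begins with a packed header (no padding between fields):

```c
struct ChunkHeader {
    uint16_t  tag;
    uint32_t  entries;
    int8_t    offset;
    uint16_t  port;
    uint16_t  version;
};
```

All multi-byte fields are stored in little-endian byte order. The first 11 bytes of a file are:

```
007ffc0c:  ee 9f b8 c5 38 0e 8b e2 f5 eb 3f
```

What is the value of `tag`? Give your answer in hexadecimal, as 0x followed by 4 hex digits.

`tag` is the first field, at byte offset 0, occupying 2 bytes.
Bytes at offsets 0..1: EE 9F.
Little-endian: lowest address holds the least-significant byte.
Reassemble most-significant byte first: 9F EE → 0x9FEE.

0x9FEE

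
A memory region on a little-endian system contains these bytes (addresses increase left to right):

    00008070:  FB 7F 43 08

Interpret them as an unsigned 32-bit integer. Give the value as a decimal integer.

Little-endian: lowest address holds the least-significant byte.
Reassemble most-significant byte first: 08 43 7F FB → 0x08437FFB.
0x08437FFB = 138641403.

138641403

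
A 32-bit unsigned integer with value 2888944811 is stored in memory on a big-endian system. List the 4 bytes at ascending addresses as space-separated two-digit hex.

AC 31 CC AB

2888944811 in hexadecimal, padded to 32 bits, is 0xAC31CCAB.
Split into bytes (most-significant first): AC 31 CC AB.
Big-endian stores the most-significant byte at the lowest address.
So the memory order matches the most-significant-first order: AC 31 CC AB.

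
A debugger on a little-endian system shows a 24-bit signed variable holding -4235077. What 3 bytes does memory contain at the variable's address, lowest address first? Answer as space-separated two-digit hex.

Two's complement of -4235077 in 24 bits: 4235077 = 0x409F45; invert → 0xBF60BA; add 1 → 0xBF60BB.
Split into bytes (most-significant first): BF 60 BB.
Little-endian stores the least-significant byte at the lowest address.
So at ascending addresses the bytes are BB 60 BF.

BB 60 BF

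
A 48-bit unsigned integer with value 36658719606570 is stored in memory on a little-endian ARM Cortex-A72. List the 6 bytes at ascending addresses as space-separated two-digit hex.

36658719606570 in hexadecimal, padded to 48 bits, is 0x215745F5C72A.
Split into bytes (most-significant first): 21 57 45 F5 C7 2A.
Little-endian: lowest address holds the least-significant byte.
So at ascending addresses the bytes are 2A C7 F5 45 57 21.

2A C7 F5 45 57 21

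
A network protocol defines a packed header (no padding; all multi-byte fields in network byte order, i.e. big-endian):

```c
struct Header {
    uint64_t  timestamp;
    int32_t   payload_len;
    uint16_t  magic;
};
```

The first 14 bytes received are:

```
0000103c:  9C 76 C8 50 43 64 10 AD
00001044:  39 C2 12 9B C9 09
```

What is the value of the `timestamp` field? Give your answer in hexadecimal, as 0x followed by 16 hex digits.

`timestamp` is the first field, at byte offset 0, occupying 8 bytes.
Bytes at offsets 0..7: 9C 76 C8 50 43 64 10 AD.
Big-endian stores the most-significant byte at the lowest address.
The bytes are already most-significant first: 0x9C76C850436410AD.

0x9C76C850436410AD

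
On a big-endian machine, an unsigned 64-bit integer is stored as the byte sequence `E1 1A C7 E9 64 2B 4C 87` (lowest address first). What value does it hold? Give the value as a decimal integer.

16220496813150129287

Big-endian: lowest address holds the most-significant byte.
The bytes are already most-significant first: 0xE11AC7E9642B4C87.
0xE11AC7E9642B4C87 = 16220496813150129287.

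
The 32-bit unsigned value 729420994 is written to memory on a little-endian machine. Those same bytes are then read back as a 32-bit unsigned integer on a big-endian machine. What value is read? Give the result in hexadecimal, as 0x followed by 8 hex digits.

729420994 in 32-bit hexadecimal is 0x2B7A14C2.
Stored little-endian, the bytes at ascending addresses are C2 14 7A 2B.
Read back as big-endian, the last byte is least significant, giving 0xC2147A2B.

0xC2147A2B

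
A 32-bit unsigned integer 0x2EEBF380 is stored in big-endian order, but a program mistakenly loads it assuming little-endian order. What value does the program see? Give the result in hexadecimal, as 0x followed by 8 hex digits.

0x80F3EB2E

Stored big-endian, the bytes at ascending addresses are 2E EB F3 80.
Read back as little-endian, the first byte is least significant, giving 0x80F3EB2E.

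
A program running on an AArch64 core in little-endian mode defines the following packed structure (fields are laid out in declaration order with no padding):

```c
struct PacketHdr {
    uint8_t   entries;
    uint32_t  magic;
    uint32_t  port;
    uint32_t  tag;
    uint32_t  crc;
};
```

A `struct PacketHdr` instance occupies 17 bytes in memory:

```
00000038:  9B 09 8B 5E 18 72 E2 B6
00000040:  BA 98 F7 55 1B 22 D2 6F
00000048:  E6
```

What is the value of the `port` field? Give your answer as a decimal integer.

3132547698

`port` follows `entries` (1 B), `magic` (4 B), so it starts at offset 1 + 4 = 5 and occupies 4 bytes.
Bytes at offsets 5..8: 72 E2 B6 BA.
In little-endian order the low byte comes first in memory.
Reassemble most-significant byte first: BA B6 E2 72 → 0xBAB6E272.
0xBAB6E272 = 3132547698.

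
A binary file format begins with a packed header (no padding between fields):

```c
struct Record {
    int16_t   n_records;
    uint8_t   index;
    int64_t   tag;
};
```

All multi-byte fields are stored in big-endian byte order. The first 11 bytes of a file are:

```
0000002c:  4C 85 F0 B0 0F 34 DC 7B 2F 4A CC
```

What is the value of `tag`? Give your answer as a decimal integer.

`tag` follows `n_records` (2 B), `index` (1 B), so it starts at offset 2 + 1 = 3 and occupies 8 bytes.
Bytes at offsets 3..10: B0 0F 34 DC 7B 2F 4A CC.
Big-endian stores the most-significant byte at the lowest address.
The bytes are already most-significant first: 0xB00F34DC7B2F4ACC.
Top bit is set, so as a signed 64-bit value this is 0xB00F34DC7B2F4ACC − 2^64 = -5760327276819428660.

-5760327276819428660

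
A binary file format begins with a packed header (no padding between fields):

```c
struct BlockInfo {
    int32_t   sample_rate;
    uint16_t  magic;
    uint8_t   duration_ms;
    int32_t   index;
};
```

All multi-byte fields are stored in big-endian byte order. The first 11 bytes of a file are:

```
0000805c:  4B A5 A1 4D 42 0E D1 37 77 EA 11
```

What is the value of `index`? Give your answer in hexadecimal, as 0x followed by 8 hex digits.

0x3777EA11

`index` follows `sample_rate` (4 B), `magic` (2 B), `duration_ms` (1 B), so it starts at offset 4 + 2 + 1 = 7 and occupies 4 bytes.
Bytes at offsets 7..10: 37 77 EA 11.
Big-endian stores the most-significant byte at the lowest address.
The bytes are already most-significant first: 0x3777EA11.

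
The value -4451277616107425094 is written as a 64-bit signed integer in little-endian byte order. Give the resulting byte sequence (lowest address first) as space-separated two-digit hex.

BA F2 44 8F 97 E2 39 C2

Two's complement of -4451277616107425094 in 64 bits: 4451277616107425094 = 0x3DC61D6870BB0D46; invert → 0xC239E2978F44F2B9; add 1 → 0xC239E2978F44F2BA.
Split into bytes (most-significant first): C2 39 E2 97 8F 44 F2 BA.
Little-endian: lowest address holds the least-significant byte.
So at ascending addresses the bytes are BA F2 44 8F 97 E2 39 C2.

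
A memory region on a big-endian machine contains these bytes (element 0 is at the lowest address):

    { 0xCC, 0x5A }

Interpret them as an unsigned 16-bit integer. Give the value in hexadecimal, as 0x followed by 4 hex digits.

0xCC5A

In big-endian order the high byte comes first in memory.
The bytes are already most-significant first: 0xCC5A.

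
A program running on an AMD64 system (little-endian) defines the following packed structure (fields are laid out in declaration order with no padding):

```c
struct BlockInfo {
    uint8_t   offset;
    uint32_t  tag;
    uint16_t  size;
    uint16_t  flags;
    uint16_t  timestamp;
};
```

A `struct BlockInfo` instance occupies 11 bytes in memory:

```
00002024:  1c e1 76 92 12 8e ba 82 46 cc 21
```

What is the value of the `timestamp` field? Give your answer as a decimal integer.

8652

`timestamp` follows `offset` (1 B), `tag` (4 B), `size` (2 B), `flags` (2 B), so it starts at offset 1 + 4 + 2 + 2 = 9 and occupies 2 bytes.
Bytes at offsets 9..10: CC 21.
Little-endian: lowest address holds the least-significant byte.
Reassemble most-significant byte first: 21 CC → 0x21CC.
0x21CC = 8652.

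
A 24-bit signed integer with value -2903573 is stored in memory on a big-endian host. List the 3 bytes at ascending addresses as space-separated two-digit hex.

D3 B1 EB

Two's complement of -2903573 in 24 bits: 2903573 = 0x2C4E15; invert → 0xD3B1EA; add 1 → 0xD3B1EB.
Split into bytes (most-significant first): D3 B1 EB.
In big-endian order the high byte comes first in memory.
So the memory order matches the most-significant-first order: D3 B1 EB.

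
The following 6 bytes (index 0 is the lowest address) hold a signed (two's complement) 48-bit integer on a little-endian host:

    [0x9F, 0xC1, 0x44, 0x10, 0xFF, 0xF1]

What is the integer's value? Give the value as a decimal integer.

-15397184814689

Little-endian: lowest address holds the least-significant byte.
Reassemble most-significant byte first: F1 FF 10 44 C1 9F → 0xF1FF1044C19F.
Top bit is set, so as a signed 48-bit value this is 0xF1FF1044C19F − 2^48 = -15397184814689.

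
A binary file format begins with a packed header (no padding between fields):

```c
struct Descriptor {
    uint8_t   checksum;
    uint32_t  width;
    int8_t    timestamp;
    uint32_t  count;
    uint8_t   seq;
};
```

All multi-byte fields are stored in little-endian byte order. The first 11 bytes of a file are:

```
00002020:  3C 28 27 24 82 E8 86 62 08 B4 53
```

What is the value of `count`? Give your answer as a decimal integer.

`count` follows `checksum` (1 B), `width` (4 B), `timestamp` (1 B), so it starts at offset 1 + 4 + 1 = 6 and occupies 4 bytes.
Bytes at offsets 6..9: 86 62 08 B4.
Little-endian: lowest address holds the least-significant byte.
Reassemble most-significant byte first: B4 08 62 86 → 0xB4086286.
0xB4086286 = 3020448390.

3020448390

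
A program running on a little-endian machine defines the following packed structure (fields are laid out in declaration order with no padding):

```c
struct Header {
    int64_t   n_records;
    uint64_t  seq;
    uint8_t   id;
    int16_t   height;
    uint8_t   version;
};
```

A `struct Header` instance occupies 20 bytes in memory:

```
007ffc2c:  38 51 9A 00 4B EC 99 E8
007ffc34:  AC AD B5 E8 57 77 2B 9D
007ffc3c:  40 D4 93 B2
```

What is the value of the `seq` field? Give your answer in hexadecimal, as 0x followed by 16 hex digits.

`seq` follows `n_records` (8 bytes), so it starts at byte offset 8 and occupies 8 bytes.
Bytes at offsets 8..15: AC AD B5 E8 57 77 2B 9D.
Little-endian stores the least-significant byte at the lowest address.
Reassemble most-significant byte first: 9D 2B 77 57 E8 B5 AD AC → 0x9D2B7757E8B5ADAC.

0x9D2B7757E8B5ADAC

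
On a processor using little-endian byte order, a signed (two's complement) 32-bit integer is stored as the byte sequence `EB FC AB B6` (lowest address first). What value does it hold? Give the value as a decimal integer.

-1230242581

Little-endian stores the least-significant byte at the lowest address.
Reassemble most-significant byte first: B6 AB FC EB → 0xB6ABFCEB.
Top bit is set, so as a signed 32-bit value this is 0xB6ABFCEB − 2^32 = -1230242581.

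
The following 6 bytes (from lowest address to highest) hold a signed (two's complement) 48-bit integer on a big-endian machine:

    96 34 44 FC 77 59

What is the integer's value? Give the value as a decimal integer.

Big-endian: lowest address holds the most-significant byte.
The bytes are already most-significant first: 0x963444FC7759.
Top bit is set, so as a signed 48-bit value this is 0x963444FC7759 − 2^48 = -116323736848551.

-116323736848551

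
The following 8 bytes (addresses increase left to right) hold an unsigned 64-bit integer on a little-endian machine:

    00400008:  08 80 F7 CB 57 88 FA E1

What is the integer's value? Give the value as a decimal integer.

Little-endian stores the least-significant byte at the lowest address.
Reassemble most-significant byte first: E1 FA 88 57 CB F7 80 08 → 0xE1FA8857CBF78008.
0xE1FA8857CBF78008 = 16283477313376976904.

16283477313376976904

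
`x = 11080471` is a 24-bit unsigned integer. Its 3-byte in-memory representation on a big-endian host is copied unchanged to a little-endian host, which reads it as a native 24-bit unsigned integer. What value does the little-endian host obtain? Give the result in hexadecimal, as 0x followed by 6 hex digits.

0x1713A9

11080471 in 24-bit hexadecimal is 0xA91317.
Stored big-endian, the bytes at ascending addresses are A9 13 17.
Read back as little-endian, the first byte is least significant, giving 0x1713A9.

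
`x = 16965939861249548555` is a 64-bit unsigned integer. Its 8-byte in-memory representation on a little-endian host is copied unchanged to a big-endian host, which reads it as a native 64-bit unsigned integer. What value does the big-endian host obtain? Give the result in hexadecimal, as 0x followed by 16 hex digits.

0x0B616B166A2073EB

16965939861249548555 in 64-bit hexadecimal is 0xEB73206A166B610B.
Stored little-endian, the bytes at ascending addresses are 0B 61 6B 16 6A 20 73 EB.
Read back as big-endian, the last byte is least significant, giving 0x0B616B166A2073EB.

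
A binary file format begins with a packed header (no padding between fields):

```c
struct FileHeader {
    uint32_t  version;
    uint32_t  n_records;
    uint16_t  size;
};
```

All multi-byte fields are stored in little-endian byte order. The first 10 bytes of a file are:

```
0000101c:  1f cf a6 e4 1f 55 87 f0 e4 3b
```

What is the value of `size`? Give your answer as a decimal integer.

15332

`size` follows `version` (4 B), `n_records` (4 B), so it starts at offset 4 + 4 = 8 and occupies 2 bytes.
Bytes at offsets 8..9: E4 3B.
Little-endian: lowest address holds the least-significant byte.
Reassemble most-significant byte first: 3B E4 → 0x3BE4.
0x3BE4 = 15332.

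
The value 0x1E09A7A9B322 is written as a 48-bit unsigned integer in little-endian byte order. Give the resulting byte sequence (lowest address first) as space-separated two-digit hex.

Split into bytes (most-significant first): 1E 09 A7 A9 B3 22.
In little-endian order the low byte comes first in memory.
So at ascending addresses the bytes are 22 B3 A9 A7 09 1E.

22 B3 A9 A7 09 1E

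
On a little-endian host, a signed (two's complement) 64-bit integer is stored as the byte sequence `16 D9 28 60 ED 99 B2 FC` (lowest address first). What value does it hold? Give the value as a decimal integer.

Little-endian stores the least-significant byte at the lowest address.
Reassemble most-significant byte first: FC B2 99 ED 60 28 D9 16 → 0xFCB299ED6028D916.
Top bit is set, so as a signed 64-bit value this is 0xFCB299ED6028D916 − 2^64 = -237958585497626346.

-237958585497626346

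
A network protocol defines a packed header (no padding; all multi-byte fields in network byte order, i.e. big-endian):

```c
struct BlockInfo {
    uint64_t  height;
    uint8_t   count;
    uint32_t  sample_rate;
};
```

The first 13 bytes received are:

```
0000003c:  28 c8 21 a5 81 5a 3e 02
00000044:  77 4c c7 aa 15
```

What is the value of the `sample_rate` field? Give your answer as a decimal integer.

1288153621

`sample_rate` follows `height` (8 B), `count` (1 B), so it starts at offset 8 + 1 = 9 and occupies 4 bytes.
Bytes at offsets 9..12: 4C C7 AA 15.
Big-endian stores the most-significant byte at the lowest address.
The bytes are already most-significant first: 0x4CC7AA15.
0x4CC7AA15 = 1288153621.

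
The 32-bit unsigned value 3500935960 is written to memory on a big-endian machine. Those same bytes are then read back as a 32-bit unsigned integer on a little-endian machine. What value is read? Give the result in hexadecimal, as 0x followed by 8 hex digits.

0x180BACD0

3500935960 in 32-bit hexadecimal is 0xD0AC0B18.
Stored big-endian, the bytes at ascending addresses are D0 AC 0B 18.
Read back as little-endian, the first byte is least significant, giving 0x180BACD0.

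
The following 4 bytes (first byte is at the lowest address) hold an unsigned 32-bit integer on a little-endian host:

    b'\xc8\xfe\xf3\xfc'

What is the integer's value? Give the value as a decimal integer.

In little-endian order the low byte comes first in memory.
Reassemble most-significant byte first: FC F3 FE C8 → 0xFCF3FEC8.
0xFCF3FEC8 = 4243848904.

4243848904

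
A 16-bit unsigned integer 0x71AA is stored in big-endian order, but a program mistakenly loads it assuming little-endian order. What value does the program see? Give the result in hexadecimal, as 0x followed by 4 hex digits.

0xAA71

Stored big-endian, the bytes at ascending addresses are 71 AA.
Read back as little-endian, the first byte is least significant, giving 0xAA71.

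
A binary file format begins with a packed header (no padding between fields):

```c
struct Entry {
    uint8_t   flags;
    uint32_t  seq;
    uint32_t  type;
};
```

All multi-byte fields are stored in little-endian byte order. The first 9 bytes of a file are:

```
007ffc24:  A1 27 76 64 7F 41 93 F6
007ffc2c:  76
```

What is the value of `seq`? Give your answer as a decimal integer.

2137290279

`seq` follows `flags` (1 byte), so it starts at byte offset 1 and occupies 4 bytes.
Bytes at offsets 1..4: 27 76 64 7F.
Little-endian: lowest address holds the least-significant byte.
Reassemble most-significant byte first: 7F 64 76 27 → 0x7F647627.
0x7F647627 = 2137290279.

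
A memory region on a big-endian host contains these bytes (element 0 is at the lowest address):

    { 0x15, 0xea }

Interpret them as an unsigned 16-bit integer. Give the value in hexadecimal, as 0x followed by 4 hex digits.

In big-endian order the high byte comes first in memory.
The bytes are already most-significant first: 0x15EA.

0x15EA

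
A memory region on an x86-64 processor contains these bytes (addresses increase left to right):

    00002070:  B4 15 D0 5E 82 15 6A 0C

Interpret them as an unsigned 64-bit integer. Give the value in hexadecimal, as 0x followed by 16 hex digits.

Little-endian stores the least-significant byte at the lowest address.
Reassemble most-significant byte first: 0C 6A 15 82 5E D0 15 B4 → 0x0C6A15825ED015B4.

0x0C6A15825ED015B4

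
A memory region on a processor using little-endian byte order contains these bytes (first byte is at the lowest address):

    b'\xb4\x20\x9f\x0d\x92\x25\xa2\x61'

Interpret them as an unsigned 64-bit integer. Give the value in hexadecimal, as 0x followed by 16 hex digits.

0x61A225920D9F20B4

In little-endian order the low byte comes first in memory.
Reassemble most-significant byte first: 61 A2 25 92 0D 9F 20 B4 → 0x61A225920D9F20B4.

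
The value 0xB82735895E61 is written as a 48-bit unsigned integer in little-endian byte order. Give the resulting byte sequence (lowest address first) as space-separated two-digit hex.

Split into bytes (most-significant first): B8 27 35 89 5E 61.
Little-endian: lowest address holds the least-significant byte.
So at ascending addresses the bytes are 61 5E 89 35 27 B8.

61 5E 89 35 27 B8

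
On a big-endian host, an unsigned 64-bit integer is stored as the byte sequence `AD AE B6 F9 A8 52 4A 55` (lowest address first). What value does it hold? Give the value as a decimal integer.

12515141597896264277

Big-endian: lowest address holds the most-significant byte.
The bytes are already most-significant first: 0xADAEB6F9A8524A55.
0xADAEB6F9A8524A55 = 12515141597896264277.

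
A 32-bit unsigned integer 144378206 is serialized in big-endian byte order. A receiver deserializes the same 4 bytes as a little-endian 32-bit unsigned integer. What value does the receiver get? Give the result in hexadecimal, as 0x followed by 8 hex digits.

0x5E099B08

144378206 in 32-bit hexadecimal is 0x089B095E.
Stored big-endian, the bytes at ascending addresses are 08 9B 09 5E.
Read back as little-endian, the first byte is least significant, giving 0x5E099B08.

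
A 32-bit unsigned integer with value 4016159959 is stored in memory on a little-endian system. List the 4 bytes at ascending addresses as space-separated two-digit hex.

4016159959 in hexadecimal, padded to 32 bits, is 0xEF61BCD7.
Split into bytes (most-significant first): EF 61 BC D7.
Little-endian: lowest address holds the least-significant byte.
So at ascending addresses the bytes are D7 BC 61 EF.

D7 BC 61 EF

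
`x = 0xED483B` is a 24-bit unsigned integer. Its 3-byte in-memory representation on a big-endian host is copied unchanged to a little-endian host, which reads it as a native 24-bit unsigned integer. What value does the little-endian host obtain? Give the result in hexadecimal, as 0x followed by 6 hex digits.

0x3B48ED

Stored big-endian, the bytes at ascending addresses are ED 48 3B.
Read back as little-endian, the first byte is least significant, giving 0x3B48ED.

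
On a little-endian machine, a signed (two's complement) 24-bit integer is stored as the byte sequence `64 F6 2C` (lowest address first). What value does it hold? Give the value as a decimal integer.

2946660

In little-endian order the low byte comes first in memory.
Reassemble most-significant byte first: 2C F6 64 → 0x2CF664.
0x2CF664 = 2946660.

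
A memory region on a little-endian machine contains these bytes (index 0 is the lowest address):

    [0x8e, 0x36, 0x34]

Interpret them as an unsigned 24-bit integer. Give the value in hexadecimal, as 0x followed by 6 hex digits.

In little-endian order the low byte comes first in memory.
Reassemble most-significant byte first: 34 36 8E → 0x34368E.

0x34368E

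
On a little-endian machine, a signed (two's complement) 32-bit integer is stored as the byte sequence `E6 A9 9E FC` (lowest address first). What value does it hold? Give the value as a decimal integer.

Little-endian: lowest address holds the least-significant byte.
Reassemble most-significant byte first: FC 9E A9 E6 → 0xFC9EA9E6.
Top bit is set, so as a signed 32-bit value this is 0xFC9EA9E6 − 2^32 = -56710682.

-56710682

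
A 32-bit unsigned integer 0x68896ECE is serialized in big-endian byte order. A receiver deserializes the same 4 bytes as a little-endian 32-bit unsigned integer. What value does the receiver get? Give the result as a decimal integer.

3463350632

Stored big-endian, the bytes at ascending addresses are 68 89 6E CE.
Read back as little-endian, the first byte is least significant, giving 0xCE6E8968.
0xCE6E8968 = 3463350632.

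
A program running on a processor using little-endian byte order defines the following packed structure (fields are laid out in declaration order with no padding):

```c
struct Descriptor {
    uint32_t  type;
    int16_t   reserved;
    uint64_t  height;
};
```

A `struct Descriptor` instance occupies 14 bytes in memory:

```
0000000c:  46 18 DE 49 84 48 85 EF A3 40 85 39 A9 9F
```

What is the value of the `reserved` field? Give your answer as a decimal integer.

18564

`reserved` follows `type` (4 bytes), so it starts at byte offset 4 and occupies 2 bytes.
Bytes at offsets 4..5: 84 48.
Little-endian stores the least-significant byte at the lowest address.
Reassemble most-significant byte first: 48 84 → 0x4884.
0x4884 = 18564.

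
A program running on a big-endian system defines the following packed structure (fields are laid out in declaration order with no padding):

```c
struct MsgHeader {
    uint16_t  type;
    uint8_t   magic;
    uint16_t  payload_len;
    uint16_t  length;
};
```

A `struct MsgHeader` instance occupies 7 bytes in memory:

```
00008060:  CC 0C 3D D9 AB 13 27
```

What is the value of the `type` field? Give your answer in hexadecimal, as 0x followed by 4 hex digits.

0xCC0C

`type` is the first field, at byte offset 0, occupying 2 bytes.
Bytes at offsets 0..1: CC 0C.
Big-endian: lowest address holds the most-significant byte.
The bytes are already most-significant first: 0xCC0C.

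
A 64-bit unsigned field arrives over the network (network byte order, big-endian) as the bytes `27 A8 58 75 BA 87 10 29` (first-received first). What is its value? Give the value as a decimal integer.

Big-endian stores the most-significant byte at the lowest address.
The bytes are already most-significant first: 0x27A85875BA871029.
0x27A85875BA871029 = 2857631226230411305.

2857631226230411305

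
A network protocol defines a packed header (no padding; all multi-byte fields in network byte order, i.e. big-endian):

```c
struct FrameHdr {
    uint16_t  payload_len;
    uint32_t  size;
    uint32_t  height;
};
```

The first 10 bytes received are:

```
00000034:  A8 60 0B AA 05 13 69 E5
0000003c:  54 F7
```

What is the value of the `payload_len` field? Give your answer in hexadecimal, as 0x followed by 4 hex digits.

0xA860

`payload_len` is the first field, at byte offset 0, occupying 2 bytes.
Bytes at offsets 0..1: A8 60.
Big-endian stores the most-significant byte at the lowest address.
The bytes are already most-significant first: 0xA860.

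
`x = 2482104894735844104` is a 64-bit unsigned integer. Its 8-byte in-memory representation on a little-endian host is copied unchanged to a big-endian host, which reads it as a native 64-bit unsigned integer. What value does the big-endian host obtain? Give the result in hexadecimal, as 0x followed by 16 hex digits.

0x0803FD4140357222

2482104894735844104 in 64-bit hexadecimal is 0x2272354041FD0308.
Stored little-endian, the bytes at ascending addresses are 08 03 FD 41 40 35 72 22.
Read back as big-endian, the last byte is least significant, giving 0x0803FD4140357222.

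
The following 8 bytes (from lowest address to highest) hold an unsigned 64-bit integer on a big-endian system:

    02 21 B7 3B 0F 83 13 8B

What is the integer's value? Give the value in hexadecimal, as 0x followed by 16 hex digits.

Big-endian: lowest address holds the most-significant byte.
The bytes are already most-significant first: 0x0221B73B0F83138B.

0x0221B73B0F83138B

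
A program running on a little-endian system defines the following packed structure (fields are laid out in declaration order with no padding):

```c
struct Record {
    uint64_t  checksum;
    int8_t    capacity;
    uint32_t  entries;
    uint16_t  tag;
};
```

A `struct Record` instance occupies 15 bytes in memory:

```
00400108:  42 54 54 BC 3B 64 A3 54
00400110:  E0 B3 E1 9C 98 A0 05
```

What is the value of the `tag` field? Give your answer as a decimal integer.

1440

`tag` follows `checksum` (8 B), `capacity` (1 B), `entries` (4 B), so it starts at offset 8 + 1 + 4 = 13 and occupies 2 bytes.
Bytes at offsets 13..14: A0 05.
In little-endian order the low byte comes first in memory.
Reassemble most-significant byte first: 05 A0 → 0x05A0.
0x05A0 = 1440.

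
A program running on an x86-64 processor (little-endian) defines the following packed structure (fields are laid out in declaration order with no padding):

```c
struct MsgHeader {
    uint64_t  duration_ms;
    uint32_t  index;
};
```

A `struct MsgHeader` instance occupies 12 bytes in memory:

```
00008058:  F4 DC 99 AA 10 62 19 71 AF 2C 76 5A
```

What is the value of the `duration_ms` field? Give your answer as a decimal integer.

`duration_ms` is the first field, at byte offset 0, occupying 8 bytes.
Bytes at offsets 0..7: F4 DC 99 AA 10 62 19 71.
Little-endian: lowest address holds the least-significant byte.
Reassemble most-significant byte first: 71 19 62 10 AA 99 DC F4 → 0x71196210AA99DCF4.
0x71196210AA99DCF4 = 8149652824424832244.

8149652824424832244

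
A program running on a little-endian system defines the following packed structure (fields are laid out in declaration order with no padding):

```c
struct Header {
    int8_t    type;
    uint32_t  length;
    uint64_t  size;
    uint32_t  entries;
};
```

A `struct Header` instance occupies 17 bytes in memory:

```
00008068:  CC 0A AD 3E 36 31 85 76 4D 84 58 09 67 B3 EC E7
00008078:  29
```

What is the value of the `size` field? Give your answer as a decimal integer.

7424562785955513649

`size` follows `type` (1 B), `length` (4 B), so it starts at offset 1 + 4 = 5 and occupies 8 bytes.
Bytes at offsets 5..12: 31 85 76 4D 84 58 09 67.
Little-endian: lowest address holds the least-significant byte.
Reassemble most-significant byte first: 67 09 58 84 4D 76 85 31 → 0x670958844D768531.
0x670958844D768531 = 7424562785955513649.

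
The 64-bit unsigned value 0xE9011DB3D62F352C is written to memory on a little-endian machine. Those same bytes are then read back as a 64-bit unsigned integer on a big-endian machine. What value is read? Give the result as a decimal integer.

Stored little-endian, the bytes at ascending addresses are 2C 35 2F D6 B3 1D 01 E9.
Read back as big-endian, the last byte is least significant, giving 0x2C352FD6B31D01E9.
0x2C352FD6B31D01E9 = 3185504910609023465.

3185504910609023465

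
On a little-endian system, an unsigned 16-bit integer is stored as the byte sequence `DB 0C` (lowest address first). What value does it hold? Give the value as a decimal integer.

Little-endian stores the least-significant byte at the lowest address.
Reassemble most-significant byte first: 0C DB → 0x0CDB.
0x0CDB = 3291.

3291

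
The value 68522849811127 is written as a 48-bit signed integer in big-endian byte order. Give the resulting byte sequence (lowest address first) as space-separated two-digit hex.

3E 52 38 1F 3A B7

68522849811127 in hexadecimal, padded to 48 bits, is 0x3E52381F3AB7.
Split into bytes (most-significant first): 3E 52 38 1F 3A B7.
In big-endian order the high byte comes first in memory.
So the memory order matches the most-significant-first order: 3E 52 38 1F 3A B7.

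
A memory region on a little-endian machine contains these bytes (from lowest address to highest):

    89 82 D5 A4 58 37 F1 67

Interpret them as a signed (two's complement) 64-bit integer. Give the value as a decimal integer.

Little-endian stores the least-significant byte at the lowest address.
Reassemble most-significant byte first: 67 F1 37 58 A4 D5 82 89 → 0x67F13758A4D58289.
0x67F13758A4D58289 = 7489828509155951241.

7489828509155951241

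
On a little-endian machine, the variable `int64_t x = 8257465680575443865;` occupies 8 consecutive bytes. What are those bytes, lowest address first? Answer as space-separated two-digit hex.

8257465680575443865 in hexadecimal, padded to 64 bits, is 0x729869495BADB399.
Split into bytes (most-significant first): 72 98 69 49 5B AD B3 99.
Little-endian: lowest address holds the least-significant byte.
So at ascending addresses the bytes are 99 B3 AD 5B 49 69 98 72.

99 B3 AD 5B 49 69 98 72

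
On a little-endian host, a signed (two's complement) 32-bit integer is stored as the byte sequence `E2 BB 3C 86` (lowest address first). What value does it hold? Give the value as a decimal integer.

In little-endian order the low byte comes first in memory.
Reassemble most-significant byte first: 86 3C BB E2 → 0x863CBBE2.
Top bit is set, so as a signed 32-bit value this is 0x863CBBE2 − 2^32 = -2042840094.

-2042840094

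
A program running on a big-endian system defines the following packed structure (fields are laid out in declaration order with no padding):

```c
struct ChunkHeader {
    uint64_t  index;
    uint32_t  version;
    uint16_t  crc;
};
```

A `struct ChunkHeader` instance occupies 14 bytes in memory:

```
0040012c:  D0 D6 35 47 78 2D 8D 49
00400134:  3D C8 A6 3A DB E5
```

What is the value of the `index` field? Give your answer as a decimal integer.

`index` is the first field, at byte offset 0, occupying 8 bytes.
Bytes at offsets 0..7: D0 D6 35 47 78 2D 8D 49.
Big-endian: lowest address holds the most-significant byte.
The bytes are already most-significant first: 0xD0D63547782D8D49.
0xD0D63547782D8D49 = 15048273785980292425.

15048273785980292425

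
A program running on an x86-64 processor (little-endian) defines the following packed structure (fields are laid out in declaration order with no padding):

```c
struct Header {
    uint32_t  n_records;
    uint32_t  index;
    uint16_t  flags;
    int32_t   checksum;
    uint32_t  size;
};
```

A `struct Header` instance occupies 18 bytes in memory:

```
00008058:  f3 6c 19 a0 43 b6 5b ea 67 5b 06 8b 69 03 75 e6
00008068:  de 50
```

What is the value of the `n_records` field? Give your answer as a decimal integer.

`n_records` is the first field, at byte offset 0, occupying 4 bytes.
Bytes at offsets 0..3: F3 6C 19 A0.
In little-endian order the low byte comes first in memory.
Reassemble most-significant byte first: A0 19 6C F3 → 0xA0196CF3.
0xA0196CF3 = 2686020851.

2686020851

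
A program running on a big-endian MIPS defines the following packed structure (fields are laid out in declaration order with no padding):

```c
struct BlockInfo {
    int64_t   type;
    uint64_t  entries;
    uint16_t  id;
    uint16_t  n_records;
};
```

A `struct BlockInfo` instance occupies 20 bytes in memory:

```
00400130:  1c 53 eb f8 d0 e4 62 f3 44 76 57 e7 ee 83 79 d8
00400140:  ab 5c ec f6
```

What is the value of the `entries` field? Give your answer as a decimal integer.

4933227095481612760

`entries` follows `type` (8 bytes), so it starts at byte offset 8 and occupies 8 bytes.
Bytes at offsets 8..15: 44 76 57 E7 EE 83 79 D8.
Big-endian: lowest address holds the most-significant byte.
The bytes are already most-significant first: 0x447657E7EE8379D8.
0x447657E7EE8379D8 = 4933227095481612760.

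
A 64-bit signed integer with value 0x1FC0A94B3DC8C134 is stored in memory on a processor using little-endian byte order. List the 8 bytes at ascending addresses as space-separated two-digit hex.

Split into bytes (most-significant first): 1F C0 A9 4B 3D C8 C1 34.
Little-endian stores the least-significant byte at the lowest address.
So at ascending addresses the bytes are 34 C1 C8 3D 4B A9 C0 1F.

34 C1 C8 3D 4B A9 C0 1F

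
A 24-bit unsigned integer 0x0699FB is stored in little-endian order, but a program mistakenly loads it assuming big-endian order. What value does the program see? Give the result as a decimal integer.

Stored little-endian, the bytes at ascending addresses are FB 99 06.
Read back as big-endian, the last byte is least significant, giving 0xFB9906.
0xFB9906 = 16488710.

16488710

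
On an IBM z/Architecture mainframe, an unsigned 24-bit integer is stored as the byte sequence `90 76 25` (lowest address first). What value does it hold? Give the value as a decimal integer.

9467429

In big-endian order the high byte comes first in memory.
The bytes are already most-significant first: 0x907625.
0x907625 = 9467429.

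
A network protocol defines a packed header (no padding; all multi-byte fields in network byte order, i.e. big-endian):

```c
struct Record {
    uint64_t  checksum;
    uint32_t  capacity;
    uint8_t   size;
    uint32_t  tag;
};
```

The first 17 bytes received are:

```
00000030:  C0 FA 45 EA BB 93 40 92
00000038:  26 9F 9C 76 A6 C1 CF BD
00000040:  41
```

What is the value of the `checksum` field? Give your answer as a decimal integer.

13905503673931481234

`checksum` is the first field, at byte offset 0, occupying 8 bytes.
Bytes at offsets 0..7: C0 FA 45 EA BB 93 40 92.
Big-endian stores the most-significant byte at the lowest address.
The bytes are already most-significant first: 0xC0FA45EABB934092.
0xC0FA45EABB934092 = 13905503673931481234.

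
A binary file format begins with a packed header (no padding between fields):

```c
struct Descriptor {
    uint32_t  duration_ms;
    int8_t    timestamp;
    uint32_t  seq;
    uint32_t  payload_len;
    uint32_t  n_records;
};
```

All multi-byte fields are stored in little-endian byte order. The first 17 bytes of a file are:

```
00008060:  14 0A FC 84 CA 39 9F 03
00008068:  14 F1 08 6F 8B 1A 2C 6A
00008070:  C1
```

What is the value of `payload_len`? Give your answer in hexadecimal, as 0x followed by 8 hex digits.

`payload_len` follows `duration_ms` (4 B), `timestamp` (1 B), `seq` (4 B), so it starts at offset 4 + 1 + 4 = 9 and occupies 4 bytes.
Bytes at offsets 9..12: F1 08 6F 8B.
Little-endian stores the least-significant byte at the lowest address.
Reassemble most-significant byte first: 8B 6F 08 F1 → 0x8B6F08F1.

0x8B6F08F1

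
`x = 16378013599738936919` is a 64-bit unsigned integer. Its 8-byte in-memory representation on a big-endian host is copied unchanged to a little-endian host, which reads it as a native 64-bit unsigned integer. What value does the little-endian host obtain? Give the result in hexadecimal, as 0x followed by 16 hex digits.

0x57BEF43298644AE3

16378013599738936919 in 64-bit hexadecimal is 0xE34A649832F4BE57.
Stored big-endian, the bytes at ascending addresses are E3 4A 64 98 32 F4 BE 57.
Read back as little-endian, the first byte is least significant, giving 0x57BEF43298644AE3.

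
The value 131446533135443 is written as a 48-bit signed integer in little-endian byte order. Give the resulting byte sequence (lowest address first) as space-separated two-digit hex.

131446533135443 in hexadecimal, padded to 48 bits, is 0x778CC7EA1C53.
Split into bytes (most-significant first): 77 8C C7 EA 1C 53.
In little-endian order the low byte comes first in memory.
So at ascending addresses the bytes are 53 1C EA C7 8C 77.

53 1C EA C7 8C 77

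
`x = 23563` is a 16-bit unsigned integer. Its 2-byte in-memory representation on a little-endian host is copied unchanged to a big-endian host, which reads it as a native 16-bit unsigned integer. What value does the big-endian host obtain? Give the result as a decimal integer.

23563 in 16-bit hexadecimal is 0x5C0B.
Stored little-endian, the bytes at ascending addresses are 0B 5C.
Read back as big-endian, the last byte is least significant, giving 0x0B5C.
0x0B5C = 2908.

2908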